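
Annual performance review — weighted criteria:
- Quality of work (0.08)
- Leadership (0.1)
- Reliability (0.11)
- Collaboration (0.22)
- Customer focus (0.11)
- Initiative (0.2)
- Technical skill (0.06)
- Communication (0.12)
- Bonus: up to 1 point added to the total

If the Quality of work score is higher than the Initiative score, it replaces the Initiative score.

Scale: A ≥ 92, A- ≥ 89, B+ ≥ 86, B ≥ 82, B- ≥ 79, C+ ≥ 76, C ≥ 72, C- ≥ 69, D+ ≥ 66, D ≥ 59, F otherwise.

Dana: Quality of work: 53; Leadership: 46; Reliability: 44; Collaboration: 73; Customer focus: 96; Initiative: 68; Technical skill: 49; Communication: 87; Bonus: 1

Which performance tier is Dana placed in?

Quality of work (53) ≤ Initiative (68), so Initiative stays at 68.
Weighted total:
  Quality of work 53 × 0.08 = 4.24
  Leadership 46 × 0.1 = 4.6
  Reliability 44 × 0.11 = 4.84
  Collaboration 73 × 0.22 = 16.06
  Customer focus 96 × 0.11 = 10.56
  Initiative 68 × 0.2 = 13.6
  Technical skill 49 × 0.06 = 2.94
  Communication 87 × 0.12 = 10.44
Sum = 67.28
Bonus: 67.28 + 1 = 68.28
68.28 is ≥ 66 and < 69 → D+

D+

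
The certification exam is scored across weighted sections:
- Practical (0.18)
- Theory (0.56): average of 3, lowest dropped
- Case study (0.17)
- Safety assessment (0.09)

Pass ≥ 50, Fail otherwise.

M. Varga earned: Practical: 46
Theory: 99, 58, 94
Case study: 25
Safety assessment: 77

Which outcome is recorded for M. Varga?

Pass

Theory: drop 58 → average of remaining 2 = 193/2 = 96.5
Weighted total:
  Practical 46 × 0.18 = 8.28
  Theory 96.5 × 0.56 = 54.04
  Case study 25 × 0.17 = 4.25
  Safety assessment 77 × 0.09 = 6.93
Sum = 73.5
73.5 ≥ 50 → Pass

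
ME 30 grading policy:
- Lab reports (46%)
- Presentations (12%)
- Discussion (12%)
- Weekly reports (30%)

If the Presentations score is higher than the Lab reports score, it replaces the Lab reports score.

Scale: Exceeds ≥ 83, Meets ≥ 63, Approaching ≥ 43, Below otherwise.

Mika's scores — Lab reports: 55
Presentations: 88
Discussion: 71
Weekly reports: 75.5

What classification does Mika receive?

Meets

Presentations (88) > Lab reports (55), so Lab reports counts as 88.
Weighted total:
  Lab reports 88 × 0.46 = 40.48
  Presentations 88 × 0.12 = 10.56
  Discussion 71 × 0.12 = 8.52
  Weekly reports 75.5 × 0.3 = 22.65
Sum = 82.21
82.21 is ≥ 63 and < 83 → Meets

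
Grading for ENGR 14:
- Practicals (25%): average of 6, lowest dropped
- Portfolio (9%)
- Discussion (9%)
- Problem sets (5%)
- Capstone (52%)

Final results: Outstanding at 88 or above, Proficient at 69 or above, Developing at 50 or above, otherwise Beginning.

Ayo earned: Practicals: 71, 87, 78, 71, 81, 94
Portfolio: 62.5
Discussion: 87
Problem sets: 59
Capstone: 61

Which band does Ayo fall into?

Practicals: drop 71 → average of remaining 5 = 411/5 = 82.2
Weighted total:
  Practicals 82.2 × 0.25 = 20.55
  Portfolio 62.5 × 0.09 = 5.625
  Discussion 87 × 0.09 = 7.83
  Problem sets 59 × 0.05 = 2.95
  Capstone 61 × 0.52 = 31.72
Sum = 68.675
68.675 is ≥ 50 and < 69 → Developing

Developing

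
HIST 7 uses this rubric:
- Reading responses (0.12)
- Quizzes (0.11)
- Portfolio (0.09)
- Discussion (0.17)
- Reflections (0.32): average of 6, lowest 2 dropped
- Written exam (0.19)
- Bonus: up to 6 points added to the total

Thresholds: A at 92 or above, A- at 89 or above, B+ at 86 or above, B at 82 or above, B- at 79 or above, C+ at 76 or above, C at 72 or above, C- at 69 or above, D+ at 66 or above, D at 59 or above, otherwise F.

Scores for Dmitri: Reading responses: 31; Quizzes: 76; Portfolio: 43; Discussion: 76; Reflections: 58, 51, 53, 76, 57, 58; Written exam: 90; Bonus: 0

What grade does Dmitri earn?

Reflections: drop 51, 53 → average of remaining 4 = 249/4 = 62.25
Weighted total:
  Reading responses 31 × 0.12 = 3.72
  Quizzes 76 × 0.11 = 8.36
  Portfolio 43 × 0.09 = 3.87
  Discussion 76 × 0.17 = 12.92
  Reflections 62.25 × 0.32 = 19.92
  Written exam 90 × 0.19 = 17.1
Sum = 65.89
Bonus: 65.89 + 0 = 65.89
65.89 is ≥ 59 and < 66 → D

D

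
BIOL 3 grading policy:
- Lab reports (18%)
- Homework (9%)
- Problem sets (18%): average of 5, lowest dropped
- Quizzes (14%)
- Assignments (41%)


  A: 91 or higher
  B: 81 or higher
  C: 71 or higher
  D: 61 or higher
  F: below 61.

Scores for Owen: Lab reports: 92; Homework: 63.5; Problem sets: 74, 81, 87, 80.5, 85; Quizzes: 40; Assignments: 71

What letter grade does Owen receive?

Problem sets: drop 74 → average of remaining 4 = 333.5/4 = 83.375
Weighted total:
  Lab reports 92 × 0.18 = 16.56
  Homework 63.5 × 0.09 = 5.715
  Problem sets 83.375 × 0.18 = 15.0075
  Quizzes 40 × 0.14 = 5.6
  Assignments 71 × 0.41 = 29.11
Sum = 71.9925
71.9925 is ≥ 71 and < 81 → C

C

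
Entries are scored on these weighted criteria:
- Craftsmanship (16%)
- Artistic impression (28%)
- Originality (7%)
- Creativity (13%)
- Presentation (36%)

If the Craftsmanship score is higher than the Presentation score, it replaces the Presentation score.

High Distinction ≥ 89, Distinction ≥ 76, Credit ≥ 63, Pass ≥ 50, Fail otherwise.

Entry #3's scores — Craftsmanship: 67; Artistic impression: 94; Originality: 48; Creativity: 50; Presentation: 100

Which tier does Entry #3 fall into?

Distinction

Craftsmanship (67) ≤ Presentation (100), so Presentation stays at 100.
Weighted total:
  Craftsmanship 67 × 0.16 = 10.72
  Artistic impression 94 × 0.28 = 26.32
  Originality 48 × 0.07 = 3.36
  Creativity 50 × 0.13 = 6.5
  Presentation 100 × 0.36 = 36
Sum = 82.9
82.9 is ≥ 76 and < 89 → Distinction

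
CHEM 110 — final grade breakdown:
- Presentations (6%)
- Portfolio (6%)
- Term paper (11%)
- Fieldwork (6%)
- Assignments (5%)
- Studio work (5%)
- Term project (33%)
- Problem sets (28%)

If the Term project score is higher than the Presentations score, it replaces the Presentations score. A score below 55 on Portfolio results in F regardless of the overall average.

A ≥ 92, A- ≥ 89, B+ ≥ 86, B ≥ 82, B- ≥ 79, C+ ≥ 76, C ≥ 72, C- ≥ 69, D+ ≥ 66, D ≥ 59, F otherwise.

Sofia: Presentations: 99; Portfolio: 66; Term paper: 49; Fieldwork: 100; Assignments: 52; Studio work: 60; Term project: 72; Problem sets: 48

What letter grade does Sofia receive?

Term project (72) ≤ Presentations (99), so Presentations stays at 99.
Portfolio score 66 ≥ 55: minimum met.
Weighted total:
  Presentations 99 × 0.06 = 5.94
  Portfolio 66 × 0.06 = 3.96
  Term paper 49 × 0.11 = 5.39
  Fieldwork 100 × 0.06 = 6
  Assignments 52 × 0.05 = 2.6
  Studio work 60 × 0.05 = 3
  Term project 72 × 0.33 = 23.76
  Problem sets 48 × 0.28 = 13.44
Sum = 64.09
64.09 is ≥ 59 and < 66 → D

D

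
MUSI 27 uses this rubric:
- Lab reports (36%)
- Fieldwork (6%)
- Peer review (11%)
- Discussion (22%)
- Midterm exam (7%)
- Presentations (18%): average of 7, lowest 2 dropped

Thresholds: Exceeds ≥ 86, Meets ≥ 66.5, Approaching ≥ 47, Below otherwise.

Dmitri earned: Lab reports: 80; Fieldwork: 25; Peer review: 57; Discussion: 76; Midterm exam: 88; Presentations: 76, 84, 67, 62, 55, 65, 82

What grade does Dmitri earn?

Meets

Presentations: drop 55, 62 → average of remaining 5 = 374/5 = 74.8
Weighted total:
  Lab reports 80 × 0.36 = 28.8
  Fieldwork 25 × 0.06 = 1.5
  Peer review 57 × 0.11 = 6.27
  Discussion 76 × 0.22 = 16.72
  Midterm exam 88 × 0.07 = 6.16
  Presentations 74.8 × 0.18 = 13.464
Sum = 72.914
72.914 is ≥ 66.5 and < 86 → Meets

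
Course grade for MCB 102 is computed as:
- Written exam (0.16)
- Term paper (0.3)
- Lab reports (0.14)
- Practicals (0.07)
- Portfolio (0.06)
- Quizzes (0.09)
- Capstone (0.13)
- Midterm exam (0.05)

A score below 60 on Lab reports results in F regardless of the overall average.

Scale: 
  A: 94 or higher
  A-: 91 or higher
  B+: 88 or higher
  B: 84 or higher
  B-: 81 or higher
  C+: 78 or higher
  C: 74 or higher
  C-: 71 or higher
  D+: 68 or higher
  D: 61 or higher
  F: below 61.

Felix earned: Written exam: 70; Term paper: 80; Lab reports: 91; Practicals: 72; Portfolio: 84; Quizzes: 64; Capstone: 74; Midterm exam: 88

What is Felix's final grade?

C

Lab reports score 91 ≥ 60: minimum met.
Weighted total:
  Written exam 70 × 0.16 = 11.2
  Term paper 80 × 0.3 = 24
  Lab reports 91 × 0.14 = 12.74
  Practicals 72 × 0.07 = 5.04
  Portfolio 84 × 0.06 = 5.04
  Quizzes 64 × 0.09 = 5.76
  Capstone 74 × 0.13 = 9.62
  Midterm exam 88 × 0.05 = 4.4
Sum = 77.8
77.8 is ≥ 74 and < 78 → C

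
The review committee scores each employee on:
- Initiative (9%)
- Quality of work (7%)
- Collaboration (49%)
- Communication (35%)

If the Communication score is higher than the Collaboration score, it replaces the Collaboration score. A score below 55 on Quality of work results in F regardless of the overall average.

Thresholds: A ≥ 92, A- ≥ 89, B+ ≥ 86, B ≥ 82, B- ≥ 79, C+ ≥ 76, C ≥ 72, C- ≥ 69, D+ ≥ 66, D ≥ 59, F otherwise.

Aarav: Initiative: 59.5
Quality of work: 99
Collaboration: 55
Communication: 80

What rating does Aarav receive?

Communication (80) > Collaboration (55), so Collaboration counts as 80.
Quality of work score 99 ≥ 55: minimum met.
Weighted total:
  Initiative 59.5 × 0.09 = 5.355
  Quality of work 99 × 0.07 = 6.93
  Collaboration 80 × 0.49 = 39.2
  Communication 80 × 0.35 = 28
Sum = 79.485
79.485 is ≥ 79 and < 82 → B-

B-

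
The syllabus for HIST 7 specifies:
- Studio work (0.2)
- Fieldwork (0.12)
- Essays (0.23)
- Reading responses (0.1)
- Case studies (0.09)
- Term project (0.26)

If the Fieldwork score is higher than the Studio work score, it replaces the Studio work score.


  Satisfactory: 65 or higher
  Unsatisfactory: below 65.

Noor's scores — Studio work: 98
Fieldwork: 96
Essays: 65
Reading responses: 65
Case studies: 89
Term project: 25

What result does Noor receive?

Fieldwork (96) ≤ Studio work (98), so Studio work stays at 98.
Weighted total:
  Studio work 98 × 0.2 = 19.6
  Fieldwork 96 × 0.12 = 11.52
  Essays 65 × 0.23 = 14.95
  Reading responses 65 × 0.1 = 6.5
  Case studies 89 × 0.09 = 8.01
  Term project 25 × 0.26 = 6.5
Sum = 67.08
67.08 ≥ 65 → Satisfactory

Satisfactory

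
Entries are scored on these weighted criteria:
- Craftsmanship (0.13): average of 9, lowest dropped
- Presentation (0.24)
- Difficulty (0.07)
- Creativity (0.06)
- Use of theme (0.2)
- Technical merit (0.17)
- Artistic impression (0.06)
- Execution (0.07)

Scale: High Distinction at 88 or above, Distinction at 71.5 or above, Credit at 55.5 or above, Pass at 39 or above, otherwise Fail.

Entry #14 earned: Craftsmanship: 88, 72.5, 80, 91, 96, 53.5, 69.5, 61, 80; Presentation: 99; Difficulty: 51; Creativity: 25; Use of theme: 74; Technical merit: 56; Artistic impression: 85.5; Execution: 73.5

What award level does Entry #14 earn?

Distinction

Craftsmanship: drop 53.5 → average of remaining 8 = 638/8 = 79.75
Weighted total:
  Craftsmanship 79.75 × 0.13 = 10.3675
  Presentation 99 × 0.24 = 23.76
  Difficulty 51 × 0.07 = 3.57
  Creativity 25 × 0.06 = 1.5
  Use of theme 74 × 0.2 = 14.8
  Technical merit 56 × 0.17 = 9.52
  Artistic impression 85.5 × 0.06 = 5.13
  Execution 73.5 × 0.07 = 5.145
Sum = 73.7925
73.7925 is ≥ 71.5 and < 88 → Distinction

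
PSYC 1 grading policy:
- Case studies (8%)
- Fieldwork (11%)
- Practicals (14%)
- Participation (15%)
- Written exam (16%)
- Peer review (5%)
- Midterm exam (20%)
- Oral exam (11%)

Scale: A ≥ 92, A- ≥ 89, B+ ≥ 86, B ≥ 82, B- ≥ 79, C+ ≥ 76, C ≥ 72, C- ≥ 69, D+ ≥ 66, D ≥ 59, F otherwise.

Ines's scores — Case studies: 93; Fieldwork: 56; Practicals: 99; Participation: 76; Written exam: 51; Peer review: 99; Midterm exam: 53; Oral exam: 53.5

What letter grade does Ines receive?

D+

Weighted total:
  Case studies 93 × 0.08 = 7.44
  Fieldwork 56 × 0.11 = 6.16
  Practicals 99 × 0.14 = 13.86
  Participation 76 × 0.15 = 11.4
  Written exam 51 × 0.16 = 8.16
  Peer review 99 × 0.05 = 4.95
  Midterm exam 53 × 0.2 = 10.6
  Oral exam 53.5 × 0.11 = 5.885
Sum = 68.455
68.455 is ≥ 66 and < 69 → D+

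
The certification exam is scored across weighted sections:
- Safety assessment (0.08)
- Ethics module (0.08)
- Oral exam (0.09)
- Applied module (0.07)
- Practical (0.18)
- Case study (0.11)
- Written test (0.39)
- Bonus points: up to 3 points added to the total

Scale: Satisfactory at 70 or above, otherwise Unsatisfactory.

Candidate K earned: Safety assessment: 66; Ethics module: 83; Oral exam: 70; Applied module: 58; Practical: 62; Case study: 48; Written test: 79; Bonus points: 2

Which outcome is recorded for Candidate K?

Satisfactory

Weighted total:
  Safety assessment 66 × 0.08 = 5.28
  Ethics module 83 × 0.08 = 6.64
  Oral exam 70 × 0.09 = 6.3
  Applied module 58 × 0.07 = 4.06
  Practical 62 × 0.18 = 11.16
  Case study 48 × 0.11 = 5.28
  Written test 79 × 0.39 = 30.81
Sum = 69.53
Bonus points: 69.53 + 2 = 71.53
71.53 ≥ 70 → Satisfactory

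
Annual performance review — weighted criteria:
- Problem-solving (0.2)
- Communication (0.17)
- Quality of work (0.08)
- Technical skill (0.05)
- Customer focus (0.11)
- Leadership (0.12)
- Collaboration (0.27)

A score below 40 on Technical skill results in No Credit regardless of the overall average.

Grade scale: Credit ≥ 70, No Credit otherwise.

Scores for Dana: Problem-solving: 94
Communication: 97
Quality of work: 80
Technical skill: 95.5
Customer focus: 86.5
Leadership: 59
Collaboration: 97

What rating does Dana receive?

Credit

Technical skill score 95.5 ≥ 40: minimum met.
Weighted total:
  Problem-solving 94 × 0.2 = 18.8
  Communication 97 × 0.17 = 16.49
  Quality of work 80 × 0.08 = 6.4
  Technical skill 95.5 × 0.05 = 4.775
  Customer focus 86.5 × 0.11 = 9.515
  Leadership 59 × 0.12 = 7.08
  Collaboration 97 × 0.27 = 26.19
Sum = 89.25
89.25 ≥ 70 → Credit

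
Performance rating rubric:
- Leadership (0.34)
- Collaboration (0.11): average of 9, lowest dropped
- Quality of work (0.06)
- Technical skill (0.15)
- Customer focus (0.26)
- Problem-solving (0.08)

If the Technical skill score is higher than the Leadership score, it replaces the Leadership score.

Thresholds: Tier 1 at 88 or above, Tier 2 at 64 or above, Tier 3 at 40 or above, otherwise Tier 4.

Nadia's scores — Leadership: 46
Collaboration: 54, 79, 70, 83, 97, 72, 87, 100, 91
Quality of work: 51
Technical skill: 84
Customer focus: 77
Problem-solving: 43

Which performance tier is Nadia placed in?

Collaboration: drop 54 → average of remaining 8 = 679/8 = 84.875
Technical skill (84) > Leadership (46), so Leadership counts as 84.
Weighted total:
  Leadership 84 × 0.34 = 28.56
  Collaboration 84.875 × 0.11 = 9.33625
  Quality of work 51 × 0.06 = 3.06
  Technical skill 84 × 0.15 = 12.6
  Customer focus 77 × 0.26 = 20.02
  Problem-solving 43 × 0.08 = 3.44
Sum = 77.01625
77.01625 is ≥ 64 and < 88 → Tier 2

Tier 2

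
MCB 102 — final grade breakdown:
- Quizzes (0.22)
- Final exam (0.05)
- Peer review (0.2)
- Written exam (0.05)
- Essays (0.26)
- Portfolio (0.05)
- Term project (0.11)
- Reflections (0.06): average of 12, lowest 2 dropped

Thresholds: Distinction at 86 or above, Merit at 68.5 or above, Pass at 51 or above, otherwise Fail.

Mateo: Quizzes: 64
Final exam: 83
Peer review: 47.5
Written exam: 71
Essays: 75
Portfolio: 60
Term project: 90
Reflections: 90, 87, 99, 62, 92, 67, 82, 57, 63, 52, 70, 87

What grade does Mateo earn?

Reflections: drop 52, 57 → average of remaining 10 = 799/10 = 79.9
Weighted total:
  Quizzes 64 × 0.22 = 14.08
  Final exam 83 × 0.05 = 4.15
  Peer review 47.5 × 0.2 = 9.5
  Written exam 71 × 0.05 = 3.55
  Essays 75 × 0.26 = 19.5
  Portfolio 60 × 0.05 = 3
  Term project 90 × 0.11 = 9.9
  Reflections 79.9 × 0.06 = 4.794
Sum = 68.474
68.474 is ≥ 51 and < 68.5 → Pass

Pass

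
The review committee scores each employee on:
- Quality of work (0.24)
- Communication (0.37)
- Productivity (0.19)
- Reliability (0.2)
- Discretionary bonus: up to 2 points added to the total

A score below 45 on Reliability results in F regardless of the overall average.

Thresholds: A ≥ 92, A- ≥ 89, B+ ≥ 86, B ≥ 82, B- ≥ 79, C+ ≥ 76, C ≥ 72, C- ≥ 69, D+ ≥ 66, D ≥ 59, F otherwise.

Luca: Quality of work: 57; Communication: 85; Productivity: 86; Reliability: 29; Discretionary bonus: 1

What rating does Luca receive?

F

Reliability score 29 < 45: minimum not met.
Weighted total:
  Quality of work 57 × 0.24 = 13.68
  Communication 85 × 0.37 = 31.45
  Productivity 86 × 0.19 = 16.34
  Reliability 29 × 0.2 = 5.8
Sum = 67.27
Discretionary bonus: 67.27 + 1 = 68.27
Because the Reliability minimum was not met, the result is F.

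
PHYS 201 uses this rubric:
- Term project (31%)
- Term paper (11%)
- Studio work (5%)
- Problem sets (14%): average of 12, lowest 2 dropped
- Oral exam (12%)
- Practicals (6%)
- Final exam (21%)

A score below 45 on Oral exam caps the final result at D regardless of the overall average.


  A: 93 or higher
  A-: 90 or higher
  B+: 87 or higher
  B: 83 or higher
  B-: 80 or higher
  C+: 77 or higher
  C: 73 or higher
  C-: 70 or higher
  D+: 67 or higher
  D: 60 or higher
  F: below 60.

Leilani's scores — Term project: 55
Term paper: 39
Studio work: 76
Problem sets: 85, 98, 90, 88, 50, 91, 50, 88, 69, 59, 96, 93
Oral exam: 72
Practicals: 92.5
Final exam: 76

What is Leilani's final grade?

D+

Problem sets: drop 50, 50 → average of remaining 10 = 857/10 = 85.7
Oral exam score 72 ≥ 45: minimum met.
Weighted total:
  Term project 55 × 0.31 = 17.05
  Term paper 39 × 0.11 = 4.29
  Studio work 76 × 0.05 = 3.8
  Problem sets 85.7 × 0.14 = 11.998
  Oral exam 72 × 0.12 = 8.64
  Practicals 92.5 × 0.06 = 5.55
  Final exam 76 × 0.21 = 15.96
Sum = 67.288
67.288 is ≥ 67 and < 70 → D+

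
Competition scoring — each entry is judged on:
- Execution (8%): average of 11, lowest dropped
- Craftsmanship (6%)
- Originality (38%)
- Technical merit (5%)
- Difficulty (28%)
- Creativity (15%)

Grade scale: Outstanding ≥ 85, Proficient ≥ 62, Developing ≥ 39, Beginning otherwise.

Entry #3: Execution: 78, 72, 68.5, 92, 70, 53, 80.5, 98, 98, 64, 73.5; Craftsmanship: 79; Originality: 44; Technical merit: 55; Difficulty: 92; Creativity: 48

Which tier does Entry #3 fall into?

Proficient

Execution: drop 53 → average of remaining 10 = 794.5/10 = 79.45
Weighted total:
  Execution 79.45 × 0.08 = 6.356
  Craftsmanship 79 × 0.06 = 4.74
  Originality 44 × 0.38 = 16.72
  Technical merit 55 × 0.05 = 2.75
  Difficulty 92 × 0.28 = 25.76
  Creativity 48 × 0.15 = 7.2
Sum = 63.526
63.526 is ≥ 62 and < 85 → Proficient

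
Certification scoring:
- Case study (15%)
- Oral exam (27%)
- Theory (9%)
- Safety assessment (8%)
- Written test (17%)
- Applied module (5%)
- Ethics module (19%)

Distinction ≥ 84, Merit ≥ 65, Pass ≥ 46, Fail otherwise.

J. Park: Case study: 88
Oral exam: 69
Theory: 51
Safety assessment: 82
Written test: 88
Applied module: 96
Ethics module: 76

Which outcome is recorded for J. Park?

Weighted total:
  Case study 88 × 0.15 = 13.2
  Oral exam 69 × 0.27 = 18.63
  Theory 51 × 0.09 = 4.59
  Safety assessment 82 × 0.08 = 6.56
  Written test 88 × 0.17 = 14.96
  Applied module 96 × 0.05 = 4.8
  Ethics module 76 × 0.19 = 14.44
Sum = 77.18
77.18 is ≥ 65 and < 84 → Merit

Merit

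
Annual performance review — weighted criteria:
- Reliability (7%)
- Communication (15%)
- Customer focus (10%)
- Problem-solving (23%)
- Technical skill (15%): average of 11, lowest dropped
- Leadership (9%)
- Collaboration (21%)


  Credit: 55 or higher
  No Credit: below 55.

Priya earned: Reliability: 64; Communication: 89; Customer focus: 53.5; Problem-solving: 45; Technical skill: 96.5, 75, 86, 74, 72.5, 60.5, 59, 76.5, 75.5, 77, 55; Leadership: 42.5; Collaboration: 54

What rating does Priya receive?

Credit

Technical skill: drop 55 → average of remaining 10 = 752.5/10 = 75.25
Weighted total:
  Reliability 64 × 0.07 = 4.48
  Communication 89 × 0.15 = 13.35
  Customer focus 53.5 × 0.1 = 5.35
  Problem-solving 45 × 0.23 = 10.35
  Technical skill 75.25 × 0.15 = 11.2875
  Leadership 42.5 × 0.09 = 3.825
  Collaboration 54 × 0.21 = 11.34
Sum = 59.9825
59.9825 ≥ 55 → Credit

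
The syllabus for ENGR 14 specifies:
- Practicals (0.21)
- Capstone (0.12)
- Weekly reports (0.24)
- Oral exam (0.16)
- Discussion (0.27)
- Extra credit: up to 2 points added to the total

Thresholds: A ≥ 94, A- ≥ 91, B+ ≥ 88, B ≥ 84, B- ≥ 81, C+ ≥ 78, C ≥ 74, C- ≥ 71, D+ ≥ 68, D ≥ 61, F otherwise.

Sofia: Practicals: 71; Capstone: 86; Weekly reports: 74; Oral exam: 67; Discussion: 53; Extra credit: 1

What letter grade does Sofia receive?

Weighted total:
  Practicals 71 × 0.21 = 14.91
  Capstone 86 × 0.12 = 10.32
  Weekly reports 74 × 0.24 = 17.76
  Oral exam 67 × 0.16 = 10.72
  Discussion 53 × 0.27 = 14.31
Sum = 68.02
Extra credit: 68.02 + 1 = 69.02
69.02 is ≥ 68 and < 71 → D+

D+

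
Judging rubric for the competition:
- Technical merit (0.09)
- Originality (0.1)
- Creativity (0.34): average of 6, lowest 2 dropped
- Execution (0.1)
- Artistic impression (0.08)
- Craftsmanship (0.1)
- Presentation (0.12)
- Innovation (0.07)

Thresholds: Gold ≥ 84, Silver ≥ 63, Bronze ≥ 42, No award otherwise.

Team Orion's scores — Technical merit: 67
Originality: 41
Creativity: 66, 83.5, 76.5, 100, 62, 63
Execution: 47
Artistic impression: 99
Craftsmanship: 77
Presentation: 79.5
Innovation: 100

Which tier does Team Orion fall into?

Silver

Creativity: drop 62, 63 → average of remaining 4 = 326/4 = 81.5
Weighted total:
  Technical merit 67 × 0.09 = 6.03
  Originality 41 × 0.1 = 4.1
  Creativity 81.5 × 0.34 = 27.71
  Execution 47 × 0.1 = 4.7
  Artistic impression 99 × 0.08 = 7.92
  Craftsmanship 77 × 0.1 = 7.7
  Presentation 79.5 × 0.12 = 9.54
  Innovation 100 × 0.07 = 7
Sum = 74.7
74.7 is ≥ 63 and < 84 → Silver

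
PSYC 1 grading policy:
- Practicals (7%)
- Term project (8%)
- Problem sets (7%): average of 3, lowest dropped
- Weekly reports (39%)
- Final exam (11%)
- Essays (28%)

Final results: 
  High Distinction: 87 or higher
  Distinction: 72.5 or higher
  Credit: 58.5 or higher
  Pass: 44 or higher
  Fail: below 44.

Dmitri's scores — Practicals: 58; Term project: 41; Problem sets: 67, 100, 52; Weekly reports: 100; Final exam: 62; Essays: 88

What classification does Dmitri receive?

Distinction

Problem sets: drop 52 → average of remaining 2 = 167/2 = 83.5
Weighted total:
  Practicals 58 × 0.07 = 4.06
  Term project 41 × 0.08 = 3.28
  Problem sets 83.5 × 0.07 = 5.845
  Weekly reports 100 × 0.39 = 39
  Final exam 62 × 0.11 = 6.82
  Essays 88 × 0.28 = 24.64
Sum = 83.645
83.645 is ≥ 72.5 and < 87 → Distinction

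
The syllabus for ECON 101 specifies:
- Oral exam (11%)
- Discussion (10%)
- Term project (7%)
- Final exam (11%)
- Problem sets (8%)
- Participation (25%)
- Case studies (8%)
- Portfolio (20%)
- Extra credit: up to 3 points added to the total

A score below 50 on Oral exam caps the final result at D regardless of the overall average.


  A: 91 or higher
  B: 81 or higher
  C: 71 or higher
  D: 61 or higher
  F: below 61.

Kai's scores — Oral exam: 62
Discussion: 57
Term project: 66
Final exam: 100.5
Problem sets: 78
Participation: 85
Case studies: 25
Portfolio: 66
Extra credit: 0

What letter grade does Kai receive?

D

Oral exam score 62 ≥ 50: minimum met.
Weighted total:
  Oral exam 62 × 0.11 = 6.82
  Discussion 57 × 0.1 = 5.7
  Term project 66 × 0.07 = 4.62
  Final exam 100.5 × 0.11 = 11.055
  Problem sets 78 × 0.08 = 6.24
  Participation 85 × 0.25 = 21.25
  Case studies 25 × 0.08 = 2
  Portfolio 66 × 0.2 = 13.2
Sum = 70.885
Extra credit: 70.885 + 0 = 70.885
70.885 is ≥ 61 and < 71 → D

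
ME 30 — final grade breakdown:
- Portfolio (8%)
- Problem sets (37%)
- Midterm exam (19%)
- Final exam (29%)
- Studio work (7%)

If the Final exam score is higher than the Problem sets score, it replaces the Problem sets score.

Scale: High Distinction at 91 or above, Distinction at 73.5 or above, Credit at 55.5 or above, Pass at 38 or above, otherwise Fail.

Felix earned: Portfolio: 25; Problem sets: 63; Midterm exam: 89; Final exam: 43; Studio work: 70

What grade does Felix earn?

Credit

Final exam (43) ≤ Problem sets (63), so Problem sets stays at 63.
Weighted total:
  Portfolio 25 × 0.08 = 2
  Problem sets 63 × 0.37 = 23.31
  Midterm exam 89 × 0.19 = 16.91
  Final exam 43 × 0.29 = 12.47
  Studio work 70 × 0.07 = 4.9
Sum = 59.59
59.59 is ≥ 55.5 and < 73.5 → Credit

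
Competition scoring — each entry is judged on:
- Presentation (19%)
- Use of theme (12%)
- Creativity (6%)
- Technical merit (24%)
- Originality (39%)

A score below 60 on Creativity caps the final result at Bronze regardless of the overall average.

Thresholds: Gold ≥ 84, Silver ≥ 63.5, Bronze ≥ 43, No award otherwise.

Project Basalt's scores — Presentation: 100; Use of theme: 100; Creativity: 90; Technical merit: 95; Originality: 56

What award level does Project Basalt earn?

Silver

Creativity score 90 ≥ 60: minimum met.
Weighted total:
  Presentation 100 × 0.19 = 19
  Use of theme 100 × 0.12 = 12
  Creativity 90 × 0.06 = 5.4
  Technical merit 95 × 0.24 = 22.8
  Originality 56 × 0.39 = 21.84
Sum = 81.04
81.04 is ≥ 63.5 and < 84 → Silver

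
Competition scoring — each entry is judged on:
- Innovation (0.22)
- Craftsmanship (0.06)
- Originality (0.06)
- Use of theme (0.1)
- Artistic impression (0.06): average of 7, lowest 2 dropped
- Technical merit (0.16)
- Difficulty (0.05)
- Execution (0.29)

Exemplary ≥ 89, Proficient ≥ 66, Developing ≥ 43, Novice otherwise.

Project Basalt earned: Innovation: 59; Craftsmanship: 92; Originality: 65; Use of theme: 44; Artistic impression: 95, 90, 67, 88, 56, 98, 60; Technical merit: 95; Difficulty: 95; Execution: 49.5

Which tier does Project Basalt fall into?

Proficient

Artistic impression: drop 56, 60 → average of remaining 5 = 438/5 = 87.6
Weighted total:
  Innovation 59 × 0.22 = 12.98
  Craftsmanship 92 × 0.06 = 5.52
  Originality 65 × 0.06 = 3.9
  Use of theme 44 × 0.1 = 4.4
  Artistic impression 87.6 × 0.06 = 5.256
  Technical merit 95 × 0.16 = 15.2
  Difficulty 95 × 0.05 = 4.75
  Execution 49.5 × 0.29 = 14.355
Sum = 66.361
66.361 is ≥ 66 and < 89 → Proficient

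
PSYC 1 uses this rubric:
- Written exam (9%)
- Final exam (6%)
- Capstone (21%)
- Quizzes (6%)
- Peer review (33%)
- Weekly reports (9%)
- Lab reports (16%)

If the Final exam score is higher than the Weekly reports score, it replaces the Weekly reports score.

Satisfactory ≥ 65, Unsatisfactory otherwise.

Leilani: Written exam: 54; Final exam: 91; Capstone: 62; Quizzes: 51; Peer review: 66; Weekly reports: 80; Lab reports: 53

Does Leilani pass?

Unsatisfactory

Final exam (91) > Weekly reports (80), so Weekly reports counts as 91.
Weighted total:
  Written exam 54 × 0.09 = 4.86
  Final exam 91 × 0.06 = 5.46
  Capstone 62 × 0.21 = 13.02
  Quizzes 51 × 0.06 = 3.06
  Peer review 66 × 0.33 = 21.78
  Weekly reports 91 × 0.09 = 8.19
  Lab reports 53 × 0.16 = 8.48
Sum = 64.85
64.85 < 65 → Unsatisfactory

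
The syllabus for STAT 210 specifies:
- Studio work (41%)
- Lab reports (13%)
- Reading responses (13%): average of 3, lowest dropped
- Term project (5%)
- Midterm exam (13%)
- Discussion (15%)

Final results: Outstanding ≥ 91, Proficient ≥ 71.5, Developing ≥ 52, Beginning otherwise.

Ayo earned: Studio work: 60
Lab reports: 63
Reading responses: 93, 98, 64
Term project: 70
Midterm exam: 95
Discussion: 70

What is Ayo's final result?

Reading responses: drop 64 → average of remaining 2 = 191/2 = 95.5
Weighted total:
  Studio work 60 × 0.41 = 24.6
  Lab reports 63 × 0.13 = 8.19
  Reading responses 95.5 × 0.13 = 12.415
  Term project 70 × 0.05 = 3.5
  Midterm exam 95 × 0.13 = 12.35
  Discussion 70 × 0.15 = 10.5
Sum = 71.555
71.555 is ≥ 71.5 and < 91 → Proficient

Proficient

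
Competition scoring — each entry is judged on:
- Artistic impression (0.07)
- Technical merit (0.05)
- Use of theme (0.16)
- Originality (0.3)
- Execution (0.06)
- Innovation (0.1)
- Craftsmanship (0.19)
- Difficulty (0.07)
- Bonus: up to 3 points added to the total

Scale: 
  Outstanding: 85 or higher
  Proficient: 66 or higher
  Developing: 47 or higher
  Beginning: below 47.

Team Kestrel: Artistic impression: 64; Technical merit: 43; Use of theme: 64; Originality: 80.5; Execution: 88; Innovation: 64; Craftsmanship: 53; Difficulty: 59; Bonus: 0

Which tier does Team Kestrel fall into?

Weighted total:
  Artistic impression 64 × 0.07 = 4.48
  Technical merit 43 × 0.05 = 2.15
  Use of theme 64 × 0.16 = 10.24
  Originality 80.5 × 0.3 = 24.15
  Execution 88 × 0.06 = 5.28
  Innovation 64 × 0.1 = 6.4
  Craftsmanship 53 × 0.19 = 10.07
  Difficulty 59 × 0.07 = 4.13
Sum = 66.9
Bonus: 66.9 + 0 = 66.9
66.9 is ≥ 66 and < 85 → Proficient

Proficient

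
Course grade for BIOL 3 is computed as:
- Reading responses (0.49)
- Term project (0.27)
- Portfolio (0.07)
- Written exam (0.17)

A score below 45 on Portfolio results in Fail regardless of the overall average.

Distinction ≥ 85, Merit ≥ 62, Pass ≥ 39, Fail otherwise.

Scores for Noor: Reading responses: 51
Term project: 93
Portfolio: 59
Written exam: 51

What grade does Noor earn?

Portfolio score 59 ≥ 45: minimum met.
Weighted total:
  Reading responses 51 × 0.49 = 24.99
  Term project 93 × 0.27 = 25.11
  Portfolio 59 × 0.07 = 4.13
  Written exam 51 × 0.17 = 8.67
Sum = 62.9
62.9 is ≥ 62 and < 85 → Merit

Merit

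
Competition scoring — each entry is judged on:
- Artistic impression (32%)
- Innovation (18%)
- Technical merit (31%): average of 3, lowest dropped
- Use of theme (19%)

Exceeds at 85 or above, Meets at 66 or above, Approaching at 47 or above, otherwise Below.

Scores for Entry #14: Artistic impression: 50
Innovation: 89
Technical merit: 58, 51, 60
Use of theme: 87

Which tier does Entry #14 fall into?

Technical merit: drop 51 → average of remaining 2 = 118/2 = 59
Weighted total:
  Artistic impression 50 × 0.32 = 16
  Innovation 89 × 0.18 = 16.02
  Technical merit 59 × 0.31 = 18.29
  Use of theme 87 × 0.19 = 16.53
Sum = 66.84
66.84 is ≥ 66 and < 85 → Meets

Meets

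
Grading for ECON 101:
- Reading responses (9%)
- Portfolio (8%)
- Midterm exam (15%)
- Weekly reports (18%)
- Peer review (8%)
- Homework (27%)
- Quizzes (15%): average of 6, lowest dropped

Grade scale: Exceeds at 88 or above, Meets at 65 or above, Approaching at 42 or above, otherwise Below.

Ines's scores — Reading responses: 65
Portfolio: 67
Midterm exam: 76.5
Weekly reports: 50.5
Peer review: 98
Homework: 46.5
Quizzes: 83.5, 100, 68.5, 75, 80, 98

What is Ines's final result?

Meets

Quizzes: drop 68.5 → average of remaining 5 = 436.5/5 = 87.3
Weighted total:
  Reading responses 65 × 0.09 = 5.85
  Portfolio 67 × 0.08 = 5.36
  Midterm exam 76.5 × 0.15 = 11.475
  Weekly reports 50.5 × 0.18 = 9.09
  Peer review 98 × 0.08 = 7.84
  Homework 46.5 × 0.27 = 12.555
  Quizzes 87.3 × 0.15 = 13.095
Sum = 65.265
65.265 is ≥ 65 and < 88 → Meets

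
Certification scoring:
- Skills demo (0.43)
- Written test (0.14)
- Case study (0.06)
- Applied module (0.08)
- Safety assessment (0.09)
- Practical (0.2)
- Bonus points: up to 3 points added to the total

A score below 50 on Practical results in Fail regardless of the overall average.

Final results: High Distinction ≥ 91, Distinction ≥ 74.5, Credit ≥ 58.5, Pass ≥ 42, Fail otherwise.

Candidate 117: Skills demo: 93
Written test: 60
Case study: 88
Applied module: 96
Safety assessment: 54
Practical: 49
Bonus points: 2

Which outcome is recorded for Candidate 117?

Practical score 49 < 50: minimum not met.
Weighted total:
  Skills demo 93 × 0.43 = 39.99
  Written test 60 × 0.14 = 8.4
  Case study 88 × 0.06 = 5.28
  Applied module 96 × 0.08 = 7.68
  Safety assessment 54 × 0.09 = 4.86
  Practical 49 × 0.2 = 9.8
Sum = 76.01
Bonus points: 76.01 + 2 = 78.01
Because the Practical minimum was not met, the result is Fail.

Fail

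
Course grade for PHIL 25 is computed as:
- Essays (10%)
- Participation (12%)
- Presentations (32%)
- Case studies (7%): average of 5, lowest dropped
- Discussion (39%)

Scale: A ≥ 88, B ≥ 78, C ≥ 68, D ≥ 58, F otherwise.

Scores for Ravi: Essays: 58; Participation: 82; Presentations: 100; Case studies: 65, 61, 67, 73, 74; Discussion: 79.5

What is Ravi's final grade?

B

Case studies: drop 61 → average of remaining 4 = 279/4 = 69.75
Weighted total:
  Essays 58 × 0.1 = 5.8
  Participation 82 × 0.12 = 9.84
  Presentations 100 × 0.32 = 32
  Case studies 69.75 × 0.07 = 4.8825
  Discussion 79.5 × 0.39 = 31.005
Sum = 83.5275
83.5275 is ≥ 78 and < 88 → B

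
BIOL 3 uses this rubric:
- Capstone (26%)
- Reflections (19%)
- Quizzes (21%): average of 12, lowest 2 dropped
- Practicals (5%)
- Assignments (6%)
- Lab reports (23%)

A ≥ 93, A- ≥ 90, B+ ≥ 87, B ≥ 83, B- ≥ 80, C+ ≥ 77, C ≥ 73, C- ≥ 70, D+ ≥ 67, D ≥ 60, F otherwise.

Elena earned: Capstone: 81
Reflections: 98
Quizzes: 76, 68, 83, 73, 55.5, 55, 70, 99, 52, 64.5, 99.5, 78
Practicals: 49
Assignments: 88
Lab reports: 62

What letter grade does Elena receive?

C+

Quizzes: drop 52, 55 → average of remaining 10 = 766.5/10 = 76.65
Weighted total:
  Capstone 81 × 0.26 = 21.06
  Reflections 98 × 0.19 = 18.62
  Quizzes 76.65 × 0.21 = 16.0965
  Practicals 49 × 0.05 = 2.45
  Assignments 88 × 0.06 = 5.28
  Lab reports 62 × 0.23 = 14.26
Sum = 77.7665
77.7665 is ≥ 77 and < 80 → C+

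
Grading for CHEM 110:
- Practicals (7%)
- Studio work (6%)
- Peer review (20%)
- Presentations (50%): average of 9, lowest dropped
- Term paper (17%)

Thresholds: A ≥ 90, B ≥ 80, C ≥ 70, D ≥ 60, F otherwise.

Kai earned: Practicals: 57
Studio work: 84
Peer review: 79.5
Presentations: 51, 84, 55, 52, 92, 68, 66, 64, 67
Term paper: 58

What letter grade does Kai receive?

D

Presentations: drop 51 → average of remaining 8 = 548/8 = 68.5
Weighted total:
  Practicals 57 × 0.07 = 3.99
  Studio work 84 × 0.06 = 5.04
  Peer review 79.5 × 0.2 = 15.9
  Presentations 68.5 × 0.5 = 34.25
  Term paper 58 × 0.17 = 9.86
Sum = 69.04
69.04 is ≥ 60 and < 70 → D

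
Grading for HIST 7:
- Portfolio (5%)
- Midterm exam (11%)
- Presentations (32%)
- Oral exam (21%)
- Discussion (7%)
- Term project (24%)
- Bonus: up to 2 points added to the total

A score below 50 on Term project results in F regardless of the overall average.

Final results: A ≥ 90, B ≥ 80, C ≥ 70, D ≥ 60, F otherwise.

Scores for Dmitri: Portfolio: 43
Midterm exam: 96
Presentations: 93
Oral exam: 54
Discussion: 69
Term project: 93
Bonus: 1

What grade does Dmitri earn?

B

Term project score 93 ≥ 50: minimum met.
Weighted total:
  Portfolio 43 × 0.05 = 2.15
  Midterm exam 96 × 0.11 = 10.56
  Presentations 93 × 0.32 = 29.76
  Oral exam 54 × 0.21 = 11.34
  Discussion 69 × 0.07 = 4.83
  Term project 93 × 0.24 = 22.32
Sum = 80.96
Bonus: 80.96 + 1 = 81.96
81.96 is ≥ 80 and < 90 → B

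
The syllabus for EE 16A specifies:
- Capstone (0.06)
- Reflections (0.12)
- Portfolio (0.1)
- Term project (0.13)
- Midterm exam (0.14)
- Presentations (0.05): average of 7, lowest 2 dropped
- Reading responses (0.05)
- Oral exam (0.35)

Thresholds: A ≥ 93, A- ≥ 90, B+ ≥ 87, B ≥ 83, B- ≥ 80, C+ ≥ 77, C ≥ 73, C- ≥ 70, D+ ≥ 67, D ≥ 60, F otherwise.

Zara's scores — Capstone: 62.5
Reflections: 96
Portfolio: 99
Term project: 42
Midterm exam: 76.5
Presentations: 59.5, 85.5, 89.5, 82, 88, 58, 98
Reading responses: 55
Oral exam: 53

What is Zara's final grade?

D+

Presentations: drop 58, 59.5 → average of remaining 5 = 443/5 = 88.6
Weighted total:
  Capstone 62.5 × 0.06 = 3.75
  Reflections 96 × 0.12 = 11.52
  Portfolio 99 × 0.1 = 9.9
  Term project 42 × 0.13 = 5.46
  Midterm exam 76.5 × 0.14 = 10.71
  Presentations 88.6 × 0.05 = 4.43
  Reading responses 55 × 0.05 = 2.75
  Oral exam 53 × 0.35 = 18.55
Sum = 67.07
67.07 is ≥ 67 and < 70 → D+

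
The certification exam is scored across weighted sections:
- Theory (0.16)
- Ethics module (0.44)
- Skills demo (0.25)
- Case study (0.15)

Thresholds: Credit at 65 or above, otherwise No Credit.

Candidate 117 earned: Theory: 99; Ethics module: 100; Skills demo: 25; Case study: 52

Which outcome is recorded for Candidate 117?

Credit

Weighted total:
  Theory 99 × 0.16 = 15.84
  Ethics module 100 × 0.44 = 44
  Skills demo 25 × 0.25 = 6.25
  Case study 52 × 0.15 = 7.8
Sum = 73.89
73.89 ≥ 65 → Credit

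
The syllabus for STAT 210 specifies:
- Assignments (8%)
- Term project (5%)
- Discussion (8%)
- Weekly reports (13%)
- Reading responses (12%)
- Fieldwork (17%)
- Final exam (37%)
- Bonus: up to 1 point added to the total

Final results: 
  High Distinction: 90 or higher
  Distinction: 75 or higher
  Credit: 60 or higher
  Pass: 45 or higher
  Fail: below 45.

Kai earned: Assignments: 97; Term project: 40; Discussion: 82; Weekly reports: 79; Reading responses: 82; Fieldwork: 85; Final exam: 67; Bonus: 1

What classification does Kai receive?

Weighted total:
  Assignments 97 × 0.08 = 7.76
  Term project 40 × 0.05 = 2
  Discussion 82 × 0.08 = 6.56
  Weekly reports 79 × 0.13 = 10.27
  Reading responses 82 × 0.12 = 9.84
  Fieldwork 85 × 0.17 = 14.45
  Final exam 67 × 0.37 = 24.79
Sum = 75.67
Bonus: 75.67 + 1 = 76.67
76.67 is ≥ 75 and < 90 → Distinction

Distinction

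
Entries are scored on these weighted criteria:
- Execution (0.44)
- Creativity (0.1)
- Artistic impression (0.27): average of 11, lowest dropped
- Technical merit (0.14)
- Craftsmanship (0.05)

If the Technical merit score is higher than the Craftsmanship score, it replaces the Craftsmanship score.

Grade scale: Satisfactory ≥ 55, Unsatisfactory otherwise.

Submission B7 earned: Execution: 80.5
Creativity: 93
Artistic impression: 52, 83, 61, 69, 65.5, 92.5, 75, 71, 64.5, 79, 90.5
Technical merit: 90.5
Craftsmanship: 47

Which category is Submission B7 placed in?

Artistic impression: drop 52 → average of remaining 10 = 751/10 = 75.1
Technical merit (90.5) > Craftsmanship (47), so Craftsmanship counts as 90.5.
Weighted total:
  Execution 80.5 × 0.44 = 35.42
  Creativity 93 × 0.1 = 9.3
  Artistic impression 75.1 × 0.27 = 20.277
  Technical merit 90.5 × 0.14 = 12.67
  Craftsmanship 90.5 × 0.05 = 4.525
Sum = 82.192
82.192 ≥ 55 → Satisfactory

Satisfactory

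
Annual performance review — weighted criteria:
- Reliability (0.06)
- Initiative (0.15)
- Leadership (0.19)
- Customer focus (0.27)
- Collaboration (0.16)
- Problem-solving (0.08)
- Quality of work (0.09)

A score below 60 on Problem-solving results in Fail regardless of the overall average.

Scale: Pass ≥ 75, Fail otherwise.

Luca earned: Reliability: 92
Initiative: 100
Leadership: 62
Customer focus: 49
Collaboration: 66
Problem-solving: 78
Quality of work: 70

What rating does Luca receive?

Problem-solving score 78 ≥ 60: minimum met.
Weighted total:
  Reliability 92 × 0.06 = 5.52
  Initiative 100 × 0.15 = 15
  Leadership 62 × 0.19 = 11.78
  Customer focus 49 × 0.27 = 13.23
  Collaboration 66 × 0.16 = 10.56
  Problem-solving 78 × 0.08 = 6.24
  Quality of work 70 × 0.09 = 6.3
Sum = 68.63
68.63 < 75 → Fail

Fail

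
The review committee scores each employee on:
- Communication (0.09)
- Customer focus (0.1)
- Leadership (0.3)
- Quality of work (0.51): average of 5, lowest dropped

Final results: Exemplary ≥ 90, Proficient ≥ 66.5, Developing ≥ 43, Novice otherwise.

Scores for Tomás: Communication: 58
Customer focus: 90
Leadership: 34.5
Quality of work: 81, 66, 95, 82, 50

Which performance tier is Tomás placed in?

Quality of work: drop 50 → average of remaining 4 = 324/4 = 81
Weighted total:
  Communication 58 × 0.09 = 5.22
  Customer focus 90 × 0.1 = 9
  Leadership 34.5 × 0.3 = 10.35
  Quality of work 81 × 0.51 = 41.31
Sum = 65.88
65.88 is ≥ 43 and < 66.5 → Developing

Developing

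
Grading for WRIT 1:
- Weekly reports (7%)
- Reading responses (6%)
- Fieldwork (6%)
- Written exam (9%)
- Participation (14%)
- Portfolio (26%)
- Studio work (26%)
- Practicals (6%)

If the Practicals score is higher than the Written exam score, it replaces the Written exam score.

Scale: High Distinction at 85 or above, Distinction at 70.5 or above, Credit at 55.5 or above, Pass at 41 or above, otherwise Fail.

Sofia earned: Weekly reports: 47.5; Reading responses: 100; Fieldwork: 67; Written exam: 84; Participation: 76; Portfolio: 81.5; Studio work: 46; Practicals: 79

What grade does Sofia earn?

Practicals (79) ≤ Written exam (84), so Written exam stays at 84.
Weighted total:
  Weekly reports 47.5 × 0.07 = 3.325
  Reading responses 100 × 0.06 = 6
  Fieldwork 67 × 0.06 = 4.02
  Written exam 84 × 0.09 = 7.56
  Participation 76 × 0.14 = 10.64
  Portfolio 81.5 × 0.26 = 21.19
  Studio work 46 × 0.26 = 11.96
  Practicals 79 × 0.06 = 4.74
Sum = 69.435
69.435 is ≥ 55.5 and < 70.5 → Credit

Credit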